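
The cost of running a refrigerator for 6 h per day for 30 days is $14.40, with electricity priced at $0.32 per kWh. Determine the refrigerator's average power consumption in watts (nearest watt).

250 W

Energy = $14.40 ÷ $0.32/kWh = 45 kWh
Runtime = 6 h/day × 30 days = 180 h
Power = 45 kWh ÷ 180 h = 0.25 kW = 250 W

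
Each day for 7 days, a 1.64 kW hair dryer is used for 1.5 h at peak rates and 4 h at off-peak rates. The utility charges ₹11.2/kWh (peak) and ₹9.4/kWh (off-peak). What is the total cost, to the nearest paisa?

Peak energy = 1.64 kW × 1.5 h × 7 = 17.22 kWh
Off-peak energy = 1.64 kW × 4 h × 7 = 45.92 kWh
Cost = 17.22 × ₹11.2 + 45.92 × ₹9.4 = ₹192.864 + ₹431.648 = ₹624.51

₹624.51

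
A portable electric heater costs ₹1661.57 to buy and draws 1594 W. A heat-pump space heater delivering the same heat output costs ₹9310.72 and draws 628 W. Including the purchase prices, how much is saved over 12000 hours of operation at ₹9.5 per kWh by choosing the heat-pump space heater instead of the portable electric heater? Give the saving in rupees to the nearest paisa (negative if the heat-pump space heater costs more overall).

portable electric heater: ₹1661.57 + (1594/1000) kW × 12000 h × ₹9.5 = ₹1661.57 + ₹181716 = ₹183377.57
heat-pump space heater: ₹9310.72 + (628/1000) kW × 12000 h × ₹9.5 = ₹9310.72 + ₹71592 = ₹80902.72
Saving = ₹183377.57 − ₹80902.72 = ₹102474.85

₹102474.85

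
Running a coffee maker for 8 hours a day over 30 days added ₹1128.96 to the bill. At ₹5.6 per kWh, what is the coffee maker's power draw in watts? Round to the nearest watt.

Energy = ₹1128.96 ÷ ₹5.6/kWh = 201.6 kWh
Runtime = 8 h/day × 30 days = 240 h
Power = 201.6 kWh ÷ 240 h = 0.84 kW = 840 W

840 W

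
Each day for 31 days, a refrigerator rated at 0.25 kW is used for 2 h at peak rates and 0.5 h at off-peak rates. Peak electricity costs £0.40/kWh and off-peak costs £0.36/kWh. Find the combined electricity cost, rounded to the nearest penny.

Peak energy = 0.25 kW × 2 h × 31 = 15.5 kWh
Off-peak energy = 0.25 kW × 0.5 h × 31 = 3.875 kWh
Cost = 15.5 × £0.40 + 3.875 × £0.36 = £6.2 + £1.395 = £7.60

£7.60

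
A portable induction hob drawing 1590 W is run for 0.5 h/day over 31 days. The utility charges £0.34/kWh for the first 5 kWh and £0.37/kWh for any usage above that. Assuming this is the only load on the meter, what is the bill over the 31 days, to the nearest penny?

£8.97

Runtime = 0.5 h/day × 31 days = 15.5 h
Energy = 1.59 kW × 15.5 h = 24.645 kWh
Tier 1 (0–5 kWh): 5 × £0.34 = £1.7
Above 5 kWh: 19.645 × £0.37 = £7.26865
Bill = £8.97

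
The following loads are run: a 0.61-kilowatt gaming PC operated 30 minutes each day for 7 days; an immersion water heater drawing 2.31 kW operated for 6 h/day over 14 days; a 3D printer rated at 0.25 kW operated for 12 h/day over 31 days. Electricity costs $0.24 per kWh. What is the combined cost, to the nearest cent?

$69.40

gaming PC: Runtime = 30 min × 7 = 210 min = 3.5 h
gaming PC: 0.61 kW × 3.5 h = 2.135 kWh
immersion water heater: Runtime = 6 h/day × 14 days = 84 h
immersion water heater: 2.31 kW × 84 h = 194.04 kWh
3D printer: Runtime = 12 h/day × 31 days = 372 h
3D printer: 0.25 kW × 372 h = 93 kWh
Total energy = 289.175 kWh
Cost = 289.175 × $0.24 = $69.40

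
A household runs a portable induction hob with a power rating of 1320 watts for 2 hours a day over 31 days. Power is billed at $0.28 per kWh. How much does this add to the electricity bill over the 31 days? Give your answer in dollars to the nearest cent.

$22.92

Runtime = 2 h/day × 31 days = 62 h
Energy = 1.32 kW × 62 h = 81.84 kWh
Cost = 81.84 kWh × $0.28/kWh = $22.92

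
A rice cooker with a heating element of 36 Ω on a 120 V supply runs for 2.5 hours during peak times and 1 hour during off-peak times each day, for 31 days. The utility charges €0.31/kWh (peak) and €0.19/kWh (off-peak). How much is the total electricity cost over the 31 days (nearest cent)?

Power = V²/R = 120²/36 = 400 W = 0.4 kW
Peak energy = 0.4 kW × 2.5 h × 31 = 31 kWh
Off-peak energy = 0.4 kW × 1 h × 31 = 12.4 kWh
Cost = 31 × €0.31 + 12.4 × €0.19 = €9.61 + €2.356 = €11.97

€11.97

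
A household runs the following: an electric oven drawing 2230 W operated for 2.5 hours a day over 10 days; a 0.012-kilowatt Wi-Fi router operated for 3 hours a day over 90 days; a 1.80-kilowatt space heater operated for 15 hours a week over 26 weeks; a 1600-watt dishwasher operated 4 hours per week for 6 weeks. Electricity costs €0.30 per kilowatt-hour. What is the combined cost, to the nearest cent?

electric oven: Runtime = 2.5 h/day × 10 days = 25 h
electric oven: 2.23 kW × 25 h = 55.75 kWh
Wi-Fi router: Runtime = 3 h/day × 90 days = 270 h
Wi-Fi router: 0.012 kW × 270 h = 3.24 kWh
space heater: Runtime = 15 h/week × 26 weeks = 390 h
space heater: 1.8 kW × 390 h = 702 kWh
dishwasher: Runtime = 4 h/week × 6 weeks = 24 h
dishwasher: 1.6 kW × 24 h = 38.4 kWh
Total energy = 799.39 kWh
Cost = 799.39 × €0.30 = €239.82

€239.82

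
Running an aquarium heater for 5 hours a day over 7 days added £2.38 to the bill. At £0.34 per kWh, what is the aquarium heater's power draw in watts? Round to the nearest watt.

200 W

Energy = £2.38 ÷ £0.34/kWh = 7 kWh
Runtime = 5 h/day × 7 days = 35 h
Power = 7 kWh ÷ 35 h = 0.2 kW = 200 W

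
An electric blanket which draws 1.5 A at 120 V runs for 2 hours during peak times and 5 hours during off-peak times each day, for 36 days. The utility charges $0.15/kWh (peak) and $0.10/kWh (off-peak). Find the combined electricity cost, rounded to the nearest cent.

$5.18

Power = 1.5 A × 120 V = 180 W = 0.18 kW
Peak energy = 0.18 kW × 2 h × 36 = 12.96 kWh
Off-peak energy = 0.18 kW × 5 h × 36 = 32.4 kWh
Cost = 12.96 × $0.15 + 32.4 × $0.10 = $1.944 + $3.24 = $5.18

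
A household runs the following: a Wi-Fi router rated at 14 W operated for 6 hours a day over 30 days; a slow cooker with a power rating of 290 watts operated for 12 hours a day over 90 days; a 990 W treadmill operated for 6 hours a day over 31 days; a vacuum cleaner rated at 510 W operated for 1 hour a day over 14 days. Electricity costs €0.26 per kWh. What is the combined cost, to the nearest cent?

Wi-Fi router: Runtime = 6 h/day × 30 days = 180 h
Wi-Fi router: 0.014 kW × 180 h = 2.52 kWh
slow cooker: Runtime = 12 h/day × 90 days = 1080 h
slow cooker: 0.29 kW × 1080 h = 313.2 kWh
treadmill: Runtime = 6 h/day × 31 days = 186 h
treadmill: 0.99 kW × 186 h = 184.14 kWh
vacuum cleaner: Runtime = 1 h/day × 14 days = 14 h
vacuum cleaner: 0.51 kW × 14 h = 7.14 kWh
Total energy = 507 kWh
Cost = 507 × €0.26 = €131.82

€131.82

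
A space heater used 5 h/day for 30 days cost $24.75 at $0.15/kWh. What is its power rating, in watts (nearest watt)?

1100 W

Energy = $24.75 ÷ $0.15/kWh = 165 kWh
Runtime = 5 h/day × 30 days = 150 h
Power = 165 kWh ÷ 150 h = 1.1 kW = 1100 W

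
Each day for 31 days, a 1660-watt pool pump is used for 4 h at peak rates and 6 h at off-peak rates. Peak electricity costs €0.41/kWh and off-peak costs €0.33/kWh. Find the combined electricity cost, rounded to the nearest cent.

Peak energy = 1.66 kW × 4 h × 31 = 205.84 kWh
Off-peak energy = 1.66 kW × 6 h × 31 = 308.76 kWh
Cost = 205.84 × €0.41 + 308.76 × €0.33 = €84.3944 + €101.8908 = €186.29

€186.29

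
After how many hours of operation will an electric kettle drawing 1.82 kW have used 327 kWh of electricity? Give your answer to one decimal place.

Hours = 327 kWh ÷ 1.82 kW = 179.7 h

179.7 h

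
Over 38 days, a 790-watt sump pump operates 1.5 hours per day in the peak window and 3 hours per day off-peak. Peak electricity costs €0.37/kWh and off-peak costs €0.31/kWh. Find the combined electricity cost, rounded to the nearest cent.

€44.58

Peak energy = 0.79 kW × 1.5 h × 38 = 45.03 kWh
Off-peak energy = 0.79 kW × 3 h × 38 = 90.06 kWh
Cost = 45.03 × €0.37 + 90.06 × €0.31 = €16.6611 + €27.9186 = €44.58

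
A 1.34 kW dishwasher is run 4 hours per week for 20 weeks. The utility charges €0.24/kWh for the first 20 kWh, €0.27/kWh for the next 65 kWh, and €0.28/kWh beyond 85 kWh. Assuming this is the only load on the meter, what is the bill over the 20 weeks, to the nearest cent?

€28.57

Runtime = 4 h/week × 20 weeks = 80 h
Energy = 1.34 kW × 80 h = 107.2 kWh
Tier 1 (0–20 kWh): 20 × €0.24 = €4.8
Tier 2 (20–85 kWh): 65 × €0.27 = €17.55
Above 85 kWh: 22.2 × €0.28 = €6.216
Bill = €28.57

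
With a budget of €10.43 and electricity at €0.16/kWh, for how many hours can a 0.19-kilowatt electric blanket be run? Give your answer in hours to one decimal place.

Energy available = €10.43 ÷ €0.16/kWh = 65.1875 kWh
Hours = 65.1875 kWh ÷ 0.19 kW = 343.1 h

343.1 h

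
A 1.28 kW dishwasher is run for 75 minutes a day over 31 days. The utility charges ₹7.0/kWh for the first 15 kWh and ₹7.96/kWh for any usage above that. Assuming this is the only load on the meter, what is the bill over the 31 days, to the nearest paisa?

Runtime = 75 min × 31 = 2325 min = 38.75 h
Energy = 1.28 kW × 38.75 h = 49.6 kWh
Tier 1 (0–15 kWh): 15 × ₹7.0 = ₹105
Above 15 kWh: 34.6 × ₹7.96 = ₹275.416
Bill = ₹380.42

₹380.42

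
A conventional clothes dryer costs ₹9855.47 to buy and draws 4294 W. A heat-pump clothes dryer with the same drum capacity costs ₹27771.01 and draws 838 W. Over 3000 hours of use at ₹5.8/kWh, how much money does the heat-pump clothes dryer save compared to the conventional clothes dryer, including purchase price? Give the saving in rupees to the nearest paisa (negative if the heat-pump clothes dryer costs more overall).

conventional clothes dryer: ₹9855.47 + (4294/1000) kW × 3000 h × ₹5.8 = ₹9855.47 + ₹74715.6 = ₹84571.07
heat-pump clothes dryer: ₹27771.01 + (838/1000) kW × 3000 h × ₹5.8 = ₹27771.01 + ₹14581.2 = ₹42352.21
Saving = ₹84571.07 − ₹42352.21 = ₹42218.86

₹42218.86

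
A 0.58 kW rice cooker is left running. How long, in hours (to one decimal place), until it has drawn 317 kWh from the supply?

Hours = 317 kWh ÷ 0.58 kW = 546.6 h

546.6 h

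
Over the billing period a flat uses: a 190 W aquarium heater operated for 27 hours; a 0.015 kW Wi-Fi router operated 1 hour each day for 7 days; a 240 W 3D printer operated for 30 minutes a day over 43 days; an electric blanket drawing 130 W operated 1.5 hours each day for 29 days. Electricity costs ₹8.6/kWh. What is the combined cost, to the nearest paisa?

₹138.03

aquarium heater: 0.19 kW × 27 h = 5.13 kWh
Wi-Fi router: Runtime = 1 h/day × 7 days = 7 h
Wi-Fi router: 0.015 kW × 7 h = 0.105 kWh
3D printer: Runtime = 30 min × 43 = 1290 min = 21.5 h
3D printer: 0.24 kW × 21.5 h = 5.16 kWh
electric blanket: Runtime = 1.5 h/day × 29 days = 43.5 h
electric blanket: 0.13 kW × 43.5 h = 5.655 kWh
Total energy = 16.05 kWh
Cost = 16.05 × ₹8.6 = ₹138.03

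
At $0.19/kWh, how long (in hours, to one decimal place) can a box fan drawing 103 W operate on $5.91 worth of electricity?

Energy available = $5.91 ÷ $0.19/kWh = 31.1053 kWh
Hours = 31.1053 kWh ÷ 0.103 kW = 302.0 h

302.0 h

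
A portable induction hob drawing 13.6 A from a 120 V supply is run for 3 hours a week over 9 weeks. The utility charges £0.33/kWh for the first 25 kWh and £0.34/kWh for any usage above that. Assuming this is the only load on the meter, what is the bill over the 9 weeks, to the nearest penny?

Power = 13.6 A × 120 V = 1632 W = 1.632 kW
Runtime = 3 h/week × 9 weeks = 27 h
Energy = 1.632 kW × 27 h = 44.064 kWh
Tier 1 (0–25 kWh): 25 × £0.33 = £8.25
Above 25 kWh: 19.064 × £0.34 = £6.48176
Bill = £14.73

£14.73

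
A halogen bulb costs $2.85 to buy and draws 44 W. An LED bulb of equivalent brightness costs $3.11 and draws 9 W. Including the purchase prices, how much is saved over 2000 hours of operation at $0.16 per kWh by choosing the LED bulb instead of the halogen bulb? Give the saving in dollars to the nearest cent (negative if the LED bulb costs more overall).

$10.94

halogen bulb: $2.85 + (44/1000) kW × 2000 h × $0.16 = $2.85 + $14.08 = $16.93
LED bulb: $3.11 + (9/1000) kW × 2000 h × $0.16 = $3.11 + $2.88 = $5.99
Saving = $16.93 − $5.99 = $10.94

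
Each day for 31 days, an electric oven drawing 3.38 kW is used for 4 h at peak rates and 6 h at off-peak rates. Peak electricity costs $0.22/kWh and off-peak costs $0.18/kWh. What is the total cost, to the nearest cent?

Peak energy = 3.38 kW × 4 h × 31 = 419.12 kWh
Off-peak energy = 3.38 kW × 6 h × 31 = 628.68 kWh
Cost = 419.12 × $0.22 + 628.68 × $0.18 = $92.2064 + $113.1624 = $205.37

$205.37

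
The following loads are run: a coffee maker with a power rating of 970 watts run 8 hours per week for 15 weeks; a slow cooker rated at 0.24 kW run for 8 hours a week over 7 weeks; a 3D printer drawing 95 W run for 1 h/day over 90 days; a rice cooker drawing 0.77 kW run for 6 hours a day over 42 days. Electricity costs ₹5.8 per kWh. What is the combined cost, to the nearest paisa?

₹1928.09

coffee maker: Runtime = 8 h/week × 15 weeks = 120 h
coffee maker: 0.97 kW × 120 h = 116.4 kWh
slow cooker: Runtime = 8 h/week × 7 weeks = 56 h
slow cooker: 0.24 kW × 56 h = 13.44 kWh
3D printer: Runtime = 1 h/day × 90 days = 90 h
3D printer: 0.095 kW × 90 h = 8.55 kWh
rice cooker: Runtime = 6 h/day × 42 days = 252 h
rice cooker: 0.77 kW × 252 h = 194.04 kWh
Total energy = 332.43 kWh
Cost = 332.43 × ₹5.8 = ₹1928.09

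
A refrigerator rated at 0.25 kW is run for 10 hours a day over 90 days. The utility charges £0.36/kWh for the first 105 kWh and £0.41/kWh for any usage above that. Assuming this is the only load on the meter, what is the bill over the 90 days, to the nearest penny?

Runtime = 10 h/day × 90 days = 900 h
Energy = 0.25 kW × 900 h = 225 kWh
Tier 1 (0–105 kWh): 105 × £0.36 = £37.8
Above 105 kWh: 120 × £0.41 = £49.2
Bill = £87.00

£87.00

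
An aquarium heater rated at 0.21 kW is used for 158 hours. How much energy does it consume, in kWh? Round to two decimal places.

Energy = 0.21 kW × 158 h = 33.18 kWh

33.18 kWh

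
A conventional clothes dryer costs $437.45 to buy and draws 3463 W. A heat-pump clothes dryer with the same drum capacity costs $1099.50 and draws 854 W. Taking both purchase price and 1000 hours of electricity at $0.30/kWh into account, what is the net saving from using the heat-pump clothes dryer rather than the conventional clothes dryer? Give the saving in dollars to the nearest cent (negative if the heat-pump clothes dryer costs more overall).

conventional clothes dryer: $437.45 + (3463/1000) kW × 1000 h × $0.30 = $437.45 + $1038.9 = $1476.35
heat-pump clothes dryer: $1099.50 + (854/1000) kW × 1000 h × $0.30 = $1099.50 + $256.2 = $1355.7
Saving = $1476.35 − $1355.7 = $120.65

$120.65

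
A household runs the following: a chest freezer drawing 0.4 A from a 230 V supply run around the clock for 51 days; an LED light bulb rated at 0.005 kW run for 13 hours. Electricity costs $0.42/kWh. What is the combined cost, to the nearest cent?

$47.32

chest freezer: Power = 0.4 A × 230 V = 92 W = 0.092 kW
chest freezer: Runtime = 24 h × 51 = 1224 h
chest freezer: 0.092 kW × 1224 h = 112.608 kWh
LED light bulb: 0.005 kW × 13 h = 0.065 kWh
Total energy = 112.673 kWh
Cost = 112.673 × $0.42 = $47.32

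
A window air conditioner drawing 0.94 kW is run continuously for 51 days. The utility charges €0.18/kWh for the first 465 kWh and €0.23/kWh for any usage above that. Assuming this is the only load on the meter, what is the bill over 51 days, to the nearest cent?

Runtime = 24 h × 51 = 1224 h
Energy = 0.94 kW × 1224 h = 1150.56 kWh
Tier 1 (0–465 kWh): 465 × €0.18 = €83.7
Above 465 kWh: 685.56 × €0.23 = €157.6788
Bill = €241.38

€241.38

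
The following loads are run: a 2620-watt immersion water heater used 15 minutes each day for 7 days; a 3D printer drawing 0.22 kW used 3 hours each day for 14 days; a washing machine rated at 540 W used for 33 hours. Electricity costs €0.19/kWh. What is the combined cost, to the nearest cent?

€6.01

immersion water heater: Runtime = 15 min × 7 = 105 min = 1.75 h
immersion water heater: 2.62 kW × 1.75 h = 4.585 kWh
3D printer: Runtime = 3 h/day × 14 days = 42 h
3D printer: 0.22 kW × 42 h = 9.24 kWh
washing machine: 0.54 kW × 33 h = 17.82 kWh
Total energy = 31.645 kWh
Cost = 31.645 × €0.19 = €6.01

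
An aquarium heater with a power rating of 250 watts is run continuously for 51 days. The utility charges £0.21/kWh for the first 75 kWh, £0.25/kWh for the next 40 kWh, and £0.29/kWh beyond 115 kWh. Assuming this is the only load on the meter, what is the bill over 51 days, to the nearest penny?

Runtime = 24 h × 51 = 1224 h
Energy = 0.25 kW × 1224 h = 306 kWh
Tier 1 (0–75 kWh): 75 × £0.21 = £15.75
Tier 2 (75–115 kWh): 40 × £0.25 = £10
Above 115 kWh: 191 × £0.29 = £55.39
Bill = £81.14

£81.14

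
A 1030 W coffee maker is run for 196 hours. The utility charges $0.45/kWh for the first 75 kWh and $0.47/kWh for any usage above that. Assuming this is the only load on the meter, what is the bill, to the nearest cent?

Energy = 1.03 kW × 196 h = 201.88 kWh
Tier 1 (0–75 kWh): 75 × $0.45 = $33.75
Above 75 kWh: 126.88 × $0.47 = $59.6336
Bill = $93.38

$93.38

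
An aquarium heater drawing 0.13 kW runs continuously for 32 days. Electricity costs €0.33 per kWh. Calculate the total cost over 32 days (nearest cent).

Runtime = 24 h × 32 = 768 h
Energy = 0.13 kW × 768 h = 99.84 kWh
Cost = 99.84 kWh × €0.33/kWh = €32.95

€32.95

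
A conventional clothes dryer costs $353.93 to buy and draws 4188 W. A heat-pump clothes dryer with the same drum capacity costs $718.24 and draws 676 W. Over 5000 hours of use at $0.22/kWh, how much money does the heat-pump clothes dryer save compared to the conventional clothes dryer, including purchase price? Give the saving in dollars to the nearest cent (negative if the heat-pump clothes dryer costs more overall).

$3498.89

conventional clothes dryer: $353.93 + (4188/1000) kW × 5000 h × $0.22 = $353.93 + $4606.8 = $4960.73
heat-pump clothes dryer: $718.24 + (676/1000) kW × 5000 h × $0.22 = $718.24 + $743.6 = $1461.84
Saving = $4960.73 − $1461.84 = $3498.89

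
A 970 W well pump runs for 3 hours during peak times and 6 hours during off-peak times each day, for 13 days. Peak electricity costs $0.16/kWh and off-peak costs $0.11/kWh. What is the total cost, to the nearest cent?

$14.38

Peak energy = 0.97 kW × 3 h × 13 = 37.83 kWh
Off-peak energy = 0.97 kW × 6 h × 13 = 75.66 kWh
Cost = 37.83 × $0.16 + 75.66 × $0.11 = $6.0528 + $8.3226 = $14.38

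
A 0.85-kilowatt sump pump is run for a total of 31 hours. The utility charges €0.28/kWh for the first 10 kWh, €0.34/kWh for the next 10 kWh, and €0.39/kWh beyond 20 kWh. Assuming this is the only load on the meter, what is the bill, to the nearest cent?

Energy = 0.85 kW × 31 h = 26.35 kWh
Tier 1 (0–10 kWh): 10 × €0.28 = €2.8
Tier 2 (10–20 kWh): 10 × €0.34 = €3.4
Above 20 kWh: 6.35 × €0.39 = €2.4765
Bill = €8.68

€8.68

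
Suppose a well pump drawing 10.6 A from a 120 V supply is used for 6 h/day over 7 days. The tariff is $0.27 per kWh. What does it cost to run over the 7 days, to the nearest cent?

$14.42

Power = 10.6 A × 120 V = 1272 W = 1.272 kW
Runtime = 6 h/day × 7 days = 42 h
Energy = 1.272 kW × 42 h = 53.424 kWh
Cost = 53.424 kWh × $0.27/kWh = $14.42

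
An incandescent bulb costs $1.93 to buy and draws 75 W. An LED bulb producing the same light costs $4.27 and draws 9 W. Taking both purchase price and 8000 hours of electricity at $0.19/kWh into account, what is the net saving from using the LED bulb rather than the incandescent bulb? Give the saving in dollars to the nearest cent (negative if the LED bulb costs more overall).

incandescent bulb: $1.93 + (75/1000) kW × 8000 h × $0.19 = $1.93 + $114 = $115.93
LED bulb: $4.27 + (9/1000) kW × 8000 h × $0.19 = $4.27 + $13.68 = $17.95
Saving = $115.93 − $17.95 = $97.98

$97.98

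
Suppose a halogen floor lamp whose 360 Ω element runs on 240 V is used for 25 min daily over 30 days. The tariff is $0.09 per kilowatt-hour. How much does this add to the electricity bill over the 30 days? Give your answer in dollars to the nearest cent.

Power = V²/R = 240²/360 = 160 W = 0.16 kW
Runtime = 25 min × 30 = 750 min = 12.5 h
Energy = 0.16 kW × 12.5 h = 2 kWh
Cost = 2 kWh × $0.09/kWh = $0.18

$0.18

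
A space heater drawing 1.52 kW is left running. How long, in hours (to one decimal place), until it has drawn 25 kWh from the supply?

Hours = 25 kWh ÷ 1.52 kW = 16.4 h

16.4 h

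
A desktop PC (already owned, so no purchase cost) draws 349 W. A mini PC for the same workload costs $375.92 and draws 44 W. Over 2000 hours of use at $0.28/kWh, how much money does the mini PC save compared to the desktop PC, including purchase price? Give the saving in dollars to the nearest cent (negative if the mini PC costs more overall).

-$205.12

desktop PC: $0.00 + (349/1000) kW × 2000 h × $0.28 = $0.00 + $195.44 = $195.44
mini PC: $375.92 + (44/1000) kW × 2000 h × $0.28 = $375.92 + $24.64 = $400.56
Saving = $195.44 − $400.56 = −$205.12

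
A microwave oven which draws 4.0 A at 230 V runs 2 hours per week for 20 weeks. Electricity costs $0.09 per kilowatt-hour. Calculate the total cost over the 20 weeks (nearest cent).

Power = 4.0 A × 230 V = 920 W = 0.92 kW
Runtime = 2 h/week × 20 weeks = 40 h
Energy = 0.92 kW × 40 h = 36.8 kWh
Cost = 36.8 kWh × $0.09/kWh = $3.31

$3.31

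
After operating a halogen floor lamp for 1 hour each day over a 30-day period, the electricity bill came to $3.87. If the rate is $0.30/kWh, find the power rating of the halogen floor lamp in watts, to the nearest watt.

430 W

Energy = $3.87 ÷ $0.30/kWh = 12.9 kWh
Runtime = 1 h/day × 30 days = 30 h
Power = 12.9 kWh ÷ 30 h = 0.43 kW = 430 W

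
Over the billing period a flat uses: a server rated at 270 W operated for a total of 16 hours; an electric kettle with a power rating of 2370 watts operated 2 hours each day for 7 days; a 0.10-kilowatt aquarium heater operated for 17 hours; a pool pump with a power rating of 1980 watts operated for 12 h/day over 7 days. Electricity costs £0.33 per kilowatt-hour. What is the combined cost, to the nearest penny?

£67.82

server: 0.27 kW × 16 h = 4.32 kWh
electric kettle: Runtime = 2 h/day × 7 days = 14 h
electric kettle: 2.37 kW × 14 h = 33.18 kWh
aquarium heater: 0.1 kW × 17 h = 1.7 kWh
pool pump: Runtime = 12 h/day × 7 days = 84 h
pool pump: 1.98 kW × 84 h = 166.32 kWh
Total energy = 205.52 kWh
Cost = 205.52 × £0.33 = £67.82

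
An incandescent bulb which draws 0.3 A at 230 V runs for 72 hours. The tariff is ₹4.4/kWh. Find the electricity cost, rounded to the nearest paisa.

Power = 0.3 A × 230 V = 69 W = 0.069 kW
Energy = 0.069 kW × 72 h = 4.968 kWh
Cost = 4.968 kWh × ₹4.4/kWh = ₹21.86

₹21.86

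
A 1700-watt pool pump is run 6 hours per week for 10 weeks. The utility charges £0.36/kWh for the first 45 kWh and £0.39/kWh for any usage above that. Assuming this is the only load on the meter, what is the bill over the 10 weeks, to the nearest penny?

£38.43

Runtime = 6 h/week × 10 weeks = 60 h
Energy = 1.7 kW × 60 h = 102 kWh
Tier 1 (0–45 kWh): 45 × £0.36 = £16.2
Above 45 kWh: 57 × £0.39 = £22.23
Bill = £38.43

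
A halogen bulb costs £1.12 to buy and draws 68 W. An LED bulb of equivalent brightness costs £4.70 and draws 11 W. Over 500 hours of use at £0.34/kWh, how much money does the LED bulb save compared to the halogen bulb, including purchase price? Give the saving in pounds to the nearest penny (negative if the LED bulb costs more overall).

£6.11

halogen bulb: £1.12 + (68/1000) kW × 500 h × £0.34 = £1.12 + £11.56 = £12.68
LED bulb: £4.70 + (11/1000) kW × 500 h × £0.34 = £4.70 + £1.87 = £6.57
Saving = £12.68 − £6.57 = £6.11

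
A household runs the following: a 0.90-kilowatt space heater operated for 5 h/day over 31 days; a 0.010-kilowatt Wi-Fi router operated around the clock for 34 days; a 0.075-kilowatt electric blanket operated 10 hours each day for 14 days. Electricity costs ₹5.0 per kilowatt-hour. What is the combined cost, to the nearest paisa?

space heater: Runtime = 5 h/day × 31 days = 155 h
space heater: 0.9 kW × 155 h = 139.5 kWh
Wi-Fi router: Runtime = 24 h × 34 = 816 h
Wi-Fi router: 0.01 kW × 816 h = 8.16 kWh
electric blanket: Runtime = 10 h/day × 14 days = 140 h
electric blanket: 0.075 kW × 140 h = 10.5 kWh
Total energy = 158.16 kWh
Cost = 158.16 × ₹5.0 = ₹790.80

₹790.80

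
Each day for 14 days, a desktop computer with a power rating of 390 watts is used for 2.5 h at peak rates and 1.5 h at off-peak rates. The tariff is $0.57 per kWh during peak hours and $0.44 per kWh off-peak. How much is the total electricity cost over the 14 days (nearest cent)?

Peak energy = 0.39 kW × 2.5 h × 14 = 13.65 kWh
Off-peak energy = 0.39 kW × 1.5 h × 14 = 8.19 kWh
Cost = 13.65 × $0.57 + 8.19 × $0.44 = $7.7805 + $3.6036 = $11.38

$11.38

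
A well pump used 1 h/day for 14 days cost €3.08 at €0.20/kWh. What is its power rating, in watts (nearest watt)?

1100 W

Energy = €3.08 ÷ €0.20/kWh = 15.4 kWh
Runtime = 1 h/day × 14 days = 14 h
Power = 15.4 kWh ÷ 14 h = 1.1 kW = 1100 W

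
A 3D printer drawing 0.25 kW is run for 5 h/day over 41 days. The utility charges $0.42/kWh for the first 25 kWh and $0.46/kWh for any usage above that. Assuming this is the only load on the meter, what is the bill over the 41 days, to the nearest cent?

Runtime = 5 h/day × 41 days = 205 h
Energy = 0.25 kW × 205 h = 51.25 kWh
Tier 1 (0–25 kWh): 25 × $0.42 = $10.5
Above 25 kWh: 26.25 × $0.46 = $12.075
Bill = $22.58

$22.58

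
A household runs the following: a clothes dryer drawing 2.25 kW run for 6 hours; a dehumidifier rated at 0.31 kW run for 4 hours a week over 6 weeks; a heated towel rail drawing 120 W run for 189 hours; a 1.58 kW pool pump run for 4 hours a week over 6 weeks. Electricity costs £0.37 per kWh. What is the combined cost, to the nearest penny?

£30.17

clothes dryer: 2.25 kW × 6 h = 13.5 kWh
dehumidifier: Runtime = 4 h/week × 6 weeks = 24 h
dehumidifier: 0.31 kW × 24 h = 7.44 kWh
heated towel rail: 0.12 kW × 189 h = 22.68 kWh
pool pump: Runtime = 4 h/week × 6 weeks = 24 h
pool pump: 1.58 kW × 24 h = 37.92 kWh
Total energy = 81.54 kWh
Cost = 81.54 × £0.37 = £30.17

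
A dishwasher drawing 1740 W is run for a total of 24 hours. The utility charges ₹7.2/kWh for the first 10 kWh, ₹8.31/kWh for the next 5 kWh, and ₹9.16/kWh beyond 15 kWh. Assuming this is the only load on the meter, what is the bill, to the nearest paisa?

Energy = 1.74 kW × 24 h = 41.76 kWh
Tier 1 (0–10 kWh): 10 × ₹7.2 = ₹72
Tier 2 (10–15 kWh): 5 × ₹8.31 = ₹41.55
Above 15 kWh: 26.76 × ₹9.16 = ₹245.1216
Bill = ₹358.67

₹358.67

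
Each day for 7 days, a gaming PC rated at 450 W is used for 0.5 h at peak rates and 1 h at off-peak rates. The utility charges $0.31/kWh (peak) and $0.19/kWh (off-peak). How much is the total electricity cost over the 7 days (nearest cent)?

Peak energy = 0.45 kW × 0.5 h × 7 = 1.575 kWh
Off-peak energy = 0.45 kW × 1 h × 7 = 3.15 kWh
Cost = 1.575 × $0.31 + 3.15 × $0.19 = $0.48825 + $0.5985 = $1.09

$1.09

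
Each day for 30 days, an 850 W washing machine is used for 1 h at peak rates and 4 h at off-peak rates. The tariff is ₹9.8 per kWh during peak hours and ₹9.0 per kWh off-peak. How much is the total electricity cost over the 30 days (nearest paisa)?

₹1167.90

Peak energy = 0.85 kW × 1 h × 30 = 25.5 kWh
Off-peak energy = 0.85 kW × 4 h × 30 = 102 kWh
Cost = 25.5 × ₹9.8 + 102 × ₹9.0 = ₹249.9 + ₹918 = ₹1167.90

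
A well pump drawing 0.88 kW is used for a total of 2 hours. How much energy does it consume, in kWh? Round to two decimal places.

Energy = 0.88 kW × 2 h = 1.76 kWh

1.76 kWh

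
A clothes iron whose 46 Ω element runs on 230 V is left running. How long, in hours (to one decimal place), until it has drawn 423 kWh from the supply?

Power = V²/R = 230²/46 = 1150 W = 1.15 kW
Hours = 423 kWh ÷ 1.15 kW = 367.8 h

367.8 h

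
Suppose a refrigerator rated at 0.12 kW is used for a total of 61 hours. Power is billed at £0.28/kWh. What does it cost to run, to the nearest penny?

Energy = 0.12 kW × 61 h = 7.32 kWh
Cost = 7.32 kWh × £0.28/kWh = £2.05

£2.05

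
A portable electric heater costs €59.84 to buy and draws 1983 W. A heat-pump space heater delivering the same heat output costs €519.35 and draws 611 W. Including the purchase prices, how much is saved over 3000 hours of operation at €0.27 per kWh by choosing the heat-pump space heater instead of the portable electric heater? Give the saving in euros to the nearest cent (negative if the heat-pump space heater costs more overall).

€651.81

portable electric heater: €59.84 + (1983/1000) kW × 3000 h × €0.27 = €59.84 + €1606.23 = €1666.07
heat-pump space heater: €519.35 + (611/1000) kW × 3000 h × €0.27 = €519.35 + €494.91 = €1014.26
Saving = €1666.07 − €1014.26 = €651.81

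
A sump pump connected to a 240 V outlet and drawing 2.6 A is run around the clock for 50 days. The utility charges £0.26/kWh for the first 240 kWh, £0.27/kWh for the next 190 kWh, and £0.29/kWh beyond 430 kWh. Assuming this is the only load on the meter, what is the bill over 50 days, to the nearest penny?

Power = 2.6 A × 240 V = 624 W = 0.624 kW
Runtime = 24 h × 50 = 1200 h
Energy = 0.624 kW × 1200 h = 748.8 kWh
Tier 1 (0–240 kWh): 240 × £0.26 = £62.4
Tier 2 (240–430 kWh): 190 × £0.27 = £51.3
Above 430 kWh: 318.8 × £0.29 = £92.452
Bill = £206.15

£206.15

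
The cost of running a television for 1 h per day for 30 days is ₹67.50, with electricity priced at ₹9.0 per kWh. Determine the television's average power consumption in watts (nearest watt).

Energy = ₹67.50 ÷ ₹9.0/kWh = 7.5 kWh
Runtime = 1 h/day × 30 days = 30 h
Power = 7.5 kWh ÷ 30 h = 0.25 kW = 250 W

250 W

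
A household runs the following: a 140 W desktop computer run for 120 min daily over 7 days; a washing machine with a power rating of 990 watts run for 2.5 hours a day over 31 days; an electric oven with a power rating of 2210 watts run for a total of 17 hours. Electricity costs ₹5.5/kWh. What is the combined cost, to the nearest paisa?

desktop computer: Runtime = 120 min × 7 = 840 min = 14 h
desktop computer: 0.14 kW × 14 h = 1.96 kWh
washing machine: Runtime = 2.5 h/day × 31 days = 77.5 h
washing machine: 0.99 kW × 77.5 h = 76.725 kWh
electric oven: 2.21 kW × 17 h = 37.57 kWh
Total energy = 116.255 kWh
Cost = 116.255 × ₹5.5 = ₹639.40

₹639.40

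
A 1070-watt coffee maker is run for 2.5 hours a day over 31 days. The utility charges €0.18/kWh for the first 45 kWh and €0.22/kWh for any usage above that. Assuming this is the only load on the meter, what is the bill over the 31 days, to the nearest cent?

€16.44

Runtime = 2.5 h/day × 31 days = 77.5 h
Energy = 1.07 kW × 77.5 h = 82.925 kWh
Tier 1 (0–45 kWh): 45 × €0.18 = €8.1
Above 45 kWh: 37.925 × €0.22 = €8.3435
Bill = €16.44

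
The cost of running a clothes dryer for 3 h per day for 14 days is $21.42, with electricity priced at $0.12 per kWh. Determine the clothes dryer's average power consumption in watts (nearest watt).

Energy = $21.42 ÷ $0.12/kWh = 178.5 kWh
Runtime = 3 h/day × 14 days = 42 h
Power = 178.5 kWh ÷ 42 h = 4.25 kW = 4250 W

4250 W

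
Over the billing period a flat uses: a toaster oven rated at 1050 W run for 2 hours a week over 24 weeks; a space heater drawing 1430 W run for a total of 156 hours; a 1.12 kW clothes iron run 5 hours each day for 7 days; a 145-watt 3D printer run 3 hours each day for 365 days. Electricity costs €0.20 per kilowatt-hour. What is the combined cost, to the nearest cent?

€94.29

toaster oven: Runtime = 2 h/week × 24 weeks = 48 h
toaster oven: 1.05 kW × 48 h = 50.4 kWh
space heater: 1.43 kW × 156 h = 223.08 kWh
clothes iron: Runtime = 5 h/day × 7 days = 35 h
clothes iron: 1.12 kW × 35 h = 39.2 kWh
3D printer: Runtime = 3 h/day × 365 days = 1095 h
3D printer: 0.145 kW × 1095 h = 158.775 kWh
Total energy = 471.455 kWh
Cost = 471.455 × €0.20 = €94.29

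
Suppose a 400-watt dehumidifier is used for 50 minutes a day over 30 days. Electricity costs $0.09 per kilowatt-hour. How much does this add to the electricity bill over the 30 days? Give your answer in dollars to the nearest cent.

$0.90

Runtime = 50 min × 30 = 1500 min = 25 h
Energy = 0.4 kW × 25 h = 10 kWh
Cost = 10 kWh × $0.09/kWh = $0.90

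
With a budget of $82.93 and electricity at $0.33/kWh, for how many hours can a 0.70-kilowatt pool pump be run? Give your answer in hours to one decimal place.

359.0 h

Energy available = $82.93 ÷ $0.33/kWh = 251.303 kWh
Hours = 251.303 kWh ÷ 0.7 kW = 359.0 h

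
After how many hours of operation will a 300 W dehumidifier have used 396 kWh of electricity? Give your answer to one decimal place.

Hours = 396 kWh ÷ 0.3 kW = 1320.0 h

1320.0 h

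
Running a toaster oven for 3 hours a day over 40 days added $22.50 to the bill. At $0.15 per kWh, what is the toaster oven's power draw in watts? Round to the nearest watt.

1250 W

Energy = $22.50 ÷ $0.15/kWh = 150 kWh
Runtime = 3 h/day × 40 days = 120 h
Power = 150 kWh ÷ 120 h = 1.25 kW = 1250 W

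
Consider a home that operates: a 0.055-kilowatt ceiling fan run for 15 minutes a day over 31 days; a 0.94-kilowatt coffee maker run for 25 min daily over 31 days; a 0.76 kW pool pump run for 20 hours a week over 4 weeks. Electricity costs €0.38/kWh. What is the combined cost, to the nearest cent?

€27.88

ceiling fan: Runtime = 15 min × 31 = 465 min = 7.75 h
ceiling fan: 0.055 kW × 7.75 h = 0.42625 kWh
coffee maker: Runtime = 25 min × 31 = 775 min = 12.916666… h
coffee maker: 0.94 kW × 12.916666… h = 12.141666… kWh
pool pump: Runtime = 20 h/week × 4 weeks = 80 h
pool pump: 0.76 kW × 80 h = 60.8 kWh
Total energy = 73.367916… kWh
Cost = 73.367916… × €0.38 = €27.88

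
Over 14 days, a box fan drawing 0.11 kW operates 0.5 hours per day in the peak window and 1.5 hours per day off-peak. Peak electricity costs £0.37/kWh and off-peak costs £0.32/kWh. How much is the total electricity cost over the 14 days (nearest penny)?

£1.02

Peak energy = 0.11 kW × 0.5 h × 14 = 0.77 kWh
Off-peak energy = 0.11 kW × 1.5 h × 14 = 2.31 kWh
Cost = 0.77 × £0.37 + 2.31 × £0.32 = £0.2849 + £0.7392 = £1.02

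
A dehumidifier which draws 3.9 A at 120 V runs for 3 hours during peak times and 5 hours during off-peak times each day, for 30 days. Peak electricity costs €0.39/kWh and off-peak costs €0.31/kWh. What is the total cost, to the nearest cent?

€38.19

Power = 3.9 A × 120 V = 468 W = 0.468 kW
Peak energy = 0.468 kW × 3 h × 30 = 42.12 kWh
Off-peak energy = 0.468 kW × 5 h × 30 = 70.2 kWh
Cost = 42.12 × €0.39 + 70.2 × €0.31 = €16.4268 + €21.762 = €38.19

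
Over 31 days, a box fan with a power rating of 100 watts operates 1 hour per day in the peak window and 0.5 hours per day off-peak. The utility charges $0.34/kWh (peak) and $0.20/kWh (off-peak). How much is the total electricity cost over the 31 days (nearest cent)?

$1.36

Peak energy = 0.1 kW × 1 h × 31 = 3.1 kWh
Off-peak energy = 0.1 kW × 0.5 h × 31 = 1.55 kWh
Cost = 3.1 × $0.34 + 1.55 × $0.20 = $1.054 + $0.31 = $1.36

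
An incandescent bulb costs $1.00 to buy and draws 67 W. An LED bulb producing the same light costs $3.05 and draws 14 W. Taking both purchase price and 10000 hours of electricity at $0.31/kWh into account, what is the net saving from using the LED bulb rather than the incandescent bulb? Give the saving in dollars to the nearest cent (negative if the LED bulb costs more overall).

$162.25

incandescent bulb: $1.00 + (67/1000) kW × 10000 h × $0.31 = $1.00 + $207.7 = $208.7
LED bulb: $3.05 + (14/1000) kW × 10000 h × $0.31 = $3.05 + $43.4 = $46.45
Saving = $208.7 − $46.45 = $162.25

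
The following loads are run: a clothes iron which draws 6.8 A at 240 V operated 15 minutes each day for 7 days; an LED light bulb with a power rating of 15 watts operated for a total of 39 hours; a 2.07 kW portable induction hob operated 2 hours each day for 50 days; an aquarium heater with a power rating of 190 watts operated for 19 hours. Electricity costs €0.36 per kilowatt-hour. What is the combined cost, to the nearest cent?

clothes iron: Power = 6.8 A × 240 V = 1632 W = 1.632 kW
clothes iron: Runtime = 15 min × 7 = 105 min = 1.75 h
clothes iron: 1.632 kW × 1.75 h = 2.856 kWh
LED light bulb: 0.015 kW × 39 h = 0.585 kWh
portable induction hob: Runtime = 2 h/day × 50 days = 100 h
portable induction hob: 2.07 kW × 100 h = 207 kWh
aquarium heater: 0.19 kW × 19 h = 3.61 kWh
Total energy = 214.051 kWh
Cost = 214.051 × €0.36 = €77.06

€77.06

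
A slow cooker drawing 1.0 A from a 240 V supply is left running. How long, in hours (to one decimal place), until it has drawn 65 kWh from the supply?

270.8 h

Power = 1.0 A × 240 V = 240 W = 0.24 kW
Hours = 65 kWh ÷ 0.24 kW = 270.8 h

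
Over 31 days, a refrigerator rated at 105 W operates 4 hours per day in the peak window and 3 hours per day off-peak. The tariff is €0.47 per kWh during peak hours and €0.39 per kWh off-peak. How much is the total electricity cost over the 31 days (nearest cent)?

Peak energy = 0.105 kW × 4 h × 31 = 13.02 kWh
Off-peak energy = 0.105 kW × 3 h × 31 = 9.765 kWh
Cost = 13.02 × €0.47 + 9.765 × €0.39 = €6.1194 + €3.80835 = €9.93

€9.93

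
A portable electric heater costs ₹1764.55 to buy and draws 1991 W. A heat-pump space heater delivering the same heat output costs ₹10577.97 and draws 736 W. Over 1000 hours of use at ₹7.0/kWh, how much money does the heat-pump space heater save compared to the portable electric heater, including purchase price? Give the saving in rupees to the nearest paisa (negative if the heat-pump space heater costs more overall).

portable electric heater: ₹1764.55 + (1991/1000) kW × 1000 h × ₹7.0 = ₹1764.55 + ₹13937 = ₹15701.55
heat-pump space heater: ₹10577.97 + (736/1000) kW × 1000 h × ₹7.0 = ₹10577.97 + ₹5152 = ₹15729.97
Saving = ₹15701.55 − ₹15729.97 = −₹28.42

-₹28.42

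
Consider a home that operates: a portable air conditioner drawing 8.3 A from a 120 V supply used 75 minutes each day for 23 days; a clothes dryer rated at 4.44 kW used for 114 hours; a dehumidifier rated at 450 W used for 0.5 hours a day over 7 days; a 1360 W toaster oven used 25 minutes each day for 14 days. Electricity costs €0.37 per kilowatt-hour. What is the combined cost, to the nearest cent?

€201.39

portable air conditioner: Power = 8.3 A × 120 V = 996 W = 0.996 kW
portable air conditioner: Runtime = 75 min × 23 = 1725 min = 28.75 h
portable air conditioner: 0.996 kW × 28.75 h = 28.635 kWh
clothes dryer: 4.44 kW × 114 h = 506.16 kWh
dehumidifier: Runtime = 0.5 h/day × 7 days = 3.5 h
dehumidifier: 0.45 kW × 3.5 h = 1.575 kWh
toaster oven: Runtime = 25 min × 14 = 350 min = 5.833333… h
toaster oven: 1.36 kW × 5.833333… h = 7.933333… kWh
Total energy = 544.303333… kWh
Cost = 544.303333… × €0.37 = €201.39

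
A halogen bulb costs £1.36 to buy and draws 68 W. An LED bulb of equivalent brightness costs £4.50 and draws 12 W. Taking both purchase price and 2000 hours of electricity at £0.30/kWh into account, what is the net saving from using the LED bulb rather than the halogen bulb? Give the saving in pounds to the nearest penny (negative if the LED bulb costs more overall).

£30.46

halogen bulb: £1.36 + (68/1000) kW × 2000 h × £0.30 = £1.36 + £40.8 = £42.16
LED bulb: £4.50 + (12/1000) kW × 2000 h × £0.30 = £4.50 + £7.2 = £11.7
Saving = £42.16 − £11.7 = £30.46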